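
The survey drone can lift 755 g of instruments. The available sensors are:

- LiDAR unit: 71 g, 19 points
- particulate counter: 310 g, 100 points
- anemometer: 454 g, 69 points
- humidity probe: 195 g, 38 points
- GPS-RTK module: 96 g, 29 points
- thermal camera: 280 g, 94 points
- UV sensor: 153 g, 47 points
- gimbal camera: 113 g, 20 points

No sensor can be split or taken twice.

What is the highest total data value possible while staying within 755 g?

241

Best packing: particulate counter + thermal camera + UV sensor — 743 g, 241 total.
That's the maximum — no swap from here does better than 241.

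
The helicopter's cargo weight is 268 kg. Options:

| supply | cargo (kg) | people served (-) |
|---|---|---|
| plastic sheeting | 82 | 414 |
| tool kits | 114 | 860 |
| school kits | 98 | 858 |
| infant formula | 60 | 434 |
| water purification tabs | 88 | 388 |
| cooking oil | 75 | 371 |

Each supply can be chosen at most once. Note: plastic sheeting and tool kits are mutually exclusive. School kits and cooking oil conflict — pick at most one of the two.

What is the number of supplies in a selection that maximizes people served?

Best achievable people served is 1718.
For example tool kits + school kits achieves it, using 212 kg.
Every optimal selection uses 2 supplies.

2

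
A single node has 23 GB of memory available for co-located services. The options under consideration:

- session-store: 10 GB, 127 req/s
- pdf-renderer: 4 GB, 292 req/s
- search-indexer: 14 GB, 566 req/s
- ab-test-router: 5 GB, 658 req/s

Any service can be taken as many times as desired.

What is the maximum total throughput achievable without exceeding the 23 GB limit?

2632

By throughput per GB: ab-test-router 131.60, pdf-renderer 73.00, search-indexer 40.43, session-store 12.70 lead.
4×ab-test-router uses 20 of the 23 GB and totals 2632.
Nothing else within 23 GB beats 2632.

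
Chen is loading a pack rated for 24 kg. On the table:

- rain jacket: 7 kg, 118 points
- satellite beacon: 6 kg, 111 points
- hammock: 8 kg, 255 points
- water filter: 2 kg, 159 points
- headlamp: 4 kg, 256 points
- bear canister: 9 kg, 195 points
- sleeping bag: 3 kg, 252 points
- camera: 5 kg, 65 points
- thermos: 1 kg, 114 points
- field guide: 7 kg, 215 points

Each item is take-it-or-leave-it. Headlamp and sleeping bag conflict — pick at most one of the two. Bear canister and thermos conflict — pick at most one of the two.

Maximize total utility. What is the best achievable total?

999

Best packing: hammock + water filter + headlamp + thermos + field guide — 22 kg, 999 total.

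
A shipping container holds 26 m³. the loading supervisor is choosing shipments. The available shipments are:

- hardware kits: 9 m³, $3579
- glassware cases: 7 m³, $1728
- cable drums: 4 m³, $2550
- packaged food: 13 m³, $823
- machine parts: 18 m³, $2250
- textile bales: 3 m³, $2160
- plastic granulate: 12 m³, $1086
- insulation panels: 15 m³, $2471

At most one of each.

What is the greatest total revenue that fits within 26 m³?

Ranking by ratio (revenue/m³): textile bales 720.00, cable drums 637.50, hardware kits 397.67, glassware cases 246.86.
Best packing: hardware kits + glassware cases + cable drums + textile bales — 23 m³, 10017 total.
No other feasible combination exceeds 10017.

10017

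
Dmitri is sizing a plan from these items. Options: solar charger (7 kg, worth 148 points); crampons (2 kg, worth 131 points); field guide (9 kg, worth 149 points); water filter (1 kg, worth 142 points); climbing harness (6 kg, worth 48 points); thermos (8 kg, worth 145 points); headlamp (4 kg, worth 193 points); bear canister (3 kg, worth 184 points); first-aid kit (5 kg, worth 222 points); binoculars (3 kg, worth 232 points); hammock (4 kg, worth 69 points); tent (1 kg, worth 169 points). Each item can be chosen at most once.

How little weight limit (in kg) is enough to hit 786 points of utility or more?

10

Minimise kg subject to total utility ≥ 786.
crampons + water filter + bear canister + binoculars + tent: 858 utility at 10 kg.
No combination under 10 kg hits 786.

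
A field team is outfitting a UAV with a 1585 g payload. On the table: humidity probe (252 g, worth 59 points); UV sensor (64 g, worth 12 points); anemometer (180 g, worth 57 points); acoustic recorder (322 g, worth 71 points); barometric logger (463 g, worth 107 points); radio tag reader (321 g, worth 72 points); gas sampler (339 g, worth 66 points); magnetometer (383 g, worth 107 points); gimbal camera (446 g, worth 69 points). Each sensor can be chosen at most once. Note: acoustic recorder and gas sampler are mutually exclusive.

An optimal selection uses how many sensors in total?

6

Best achievable data value is 378.
For example humidity probe + UV sensor + anemometer + acoustic recorder + radio tag reader + magnetometer achieves it, using 1522 g.
Every optimal selection uses 6 sensors.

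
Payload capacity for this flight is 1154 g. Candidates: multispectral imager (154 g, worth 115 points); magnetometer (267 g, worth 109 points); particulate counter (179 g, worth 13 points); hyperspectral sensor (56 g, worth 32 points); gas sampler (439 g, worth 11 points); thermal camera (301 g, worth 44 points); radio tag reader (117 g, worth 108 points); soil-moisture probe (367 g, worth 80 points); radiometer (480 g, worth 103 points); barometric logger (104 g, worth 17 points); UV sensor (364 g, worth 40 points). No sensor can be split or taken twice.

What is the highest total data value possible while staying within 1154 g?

467

The ratio heuristic lands on multispectral imager + magnetometer + hyperspectral sensor + radio tag reader + soil-moisture probe + barometric logger (461) but leaves 89 g idle.
The 471 g tied up in soil-moisture probe and barometric logger is better spent on radiometer — total rises to 467 (1074 g).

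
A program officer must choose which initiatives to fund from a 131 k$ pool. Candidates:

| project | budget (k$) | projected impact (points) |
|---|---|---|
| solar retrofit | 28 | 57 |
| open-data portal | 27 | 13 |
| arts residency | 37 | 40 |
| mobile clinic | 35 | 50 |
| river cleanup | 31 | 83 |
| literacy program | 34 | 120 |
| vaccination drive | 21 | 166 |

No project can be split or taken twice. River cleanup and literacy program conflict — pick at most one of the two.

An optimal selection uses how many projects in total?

4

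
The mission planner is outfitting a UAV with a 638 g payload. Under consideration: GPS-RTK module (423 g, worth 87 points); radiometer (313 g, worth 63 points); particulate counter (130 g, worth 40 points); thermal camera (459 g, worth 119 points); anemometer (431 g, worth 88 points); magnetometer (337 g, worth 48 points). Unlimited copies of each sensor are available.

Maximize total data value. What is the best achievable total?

160

The ratio ordering already packs tightly: 4×particulate counter, 520 g, 160.
Nothing else within 638 g beats 160.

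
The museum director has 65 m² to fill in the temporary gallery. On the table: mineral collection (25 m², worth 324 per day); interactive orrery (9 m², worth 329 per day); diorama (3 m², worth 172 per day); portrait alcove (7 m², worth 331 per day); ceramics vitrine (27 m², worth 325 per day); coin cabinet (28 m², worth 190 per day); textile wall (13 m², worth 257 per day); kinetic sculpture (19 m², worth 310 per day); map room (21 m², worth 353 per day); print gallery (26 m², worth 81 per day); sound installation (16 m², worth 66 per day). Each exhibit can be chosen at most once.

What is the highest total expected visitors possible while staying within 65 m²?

1509

A density-first pass picks interactive orrery + diorama + portrait alcove + textile wall + map room — 1442 at 53 m².
Dropping textile wall frees 13 m²; slotting in mineral collection (25 m²) lifts the total to 1509 at 65 m².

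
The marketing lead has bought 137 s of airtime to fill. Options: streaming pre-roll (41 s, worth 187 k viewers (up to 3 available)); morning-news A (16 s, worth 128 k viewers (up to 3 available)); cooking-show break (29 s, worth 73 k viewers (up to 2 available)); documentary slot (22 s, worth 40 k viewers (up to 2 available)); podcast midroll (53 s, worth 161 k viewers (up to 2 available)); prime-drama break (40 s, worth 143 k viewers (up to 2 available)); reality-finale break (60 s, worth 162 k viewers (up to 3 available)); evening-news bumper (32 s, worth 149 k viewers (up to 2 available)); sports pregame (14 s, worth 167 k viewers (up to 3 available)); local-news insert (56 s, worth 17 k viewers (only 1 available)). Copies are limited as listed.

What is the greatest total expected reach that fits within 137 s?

1072

Ranking by ratio (expected reach/s): sports pregame 11.93, morning-news A 8.00, evening-news bumper 4.66.
Greedy by ratio would take 3×morning-news A + evening-news bumper + 3×sports pregame: 122 s used, total 1034.
Replace evening-news bumper with streaming pre-roll: the trade gains 38 net, giving 1072 at 131 s.
The spare 6 s is too small for any remaining spot, and no exchange beats 1072.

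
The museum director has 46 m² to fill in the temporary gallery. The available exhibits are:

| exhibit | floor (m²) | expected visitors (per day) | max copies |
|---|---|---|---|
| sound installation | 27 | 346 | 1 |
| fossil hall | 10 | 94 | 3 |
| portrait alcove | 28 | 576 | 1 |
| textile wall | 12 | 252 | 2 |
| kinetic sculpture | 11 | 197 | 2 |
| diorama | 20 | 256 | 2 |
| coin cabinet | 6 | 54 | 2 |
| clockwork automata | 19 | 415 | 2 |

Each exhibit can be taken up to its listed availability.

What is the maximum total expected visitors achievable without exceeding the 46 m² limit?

Taking the top-ratio exhibits first gives coin cabinet + 2×clockwork automata for 884 (44 m²).
Dropping coin cabinet and clockwork automata frees 25 m²; slotting in 2×textile wall (24 m²) lifts the total to 919 at 43 m².
That's the maximum — no swap from here does better than 919.

919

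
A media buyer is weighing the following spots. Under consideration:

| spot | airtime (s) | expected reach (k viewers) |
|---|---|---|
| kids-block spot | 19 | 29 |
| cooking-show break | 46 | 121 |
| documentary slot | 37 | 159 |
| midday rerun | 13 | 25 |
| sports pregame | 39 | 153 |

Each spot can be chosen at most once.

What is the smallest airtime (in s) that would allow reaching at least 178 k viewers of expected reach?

Look for the lowest-airtime combination reaching 178.
Taking documentary slot + midday rerun gives 184 (≥ 178) for 50 s.
No combination under 50 s hits 178.

50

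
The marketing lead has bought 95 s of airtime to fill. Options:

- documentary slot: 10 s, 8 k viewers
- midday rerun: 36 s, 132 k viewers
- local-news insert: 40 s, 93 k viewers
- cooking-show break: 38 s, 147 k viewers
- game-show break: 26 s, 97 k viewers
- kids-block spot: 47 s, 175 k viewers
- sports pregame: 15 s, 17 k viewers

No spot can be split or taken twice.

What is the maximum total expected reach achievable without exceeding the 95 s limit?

Filling by ratio: documentary slot + cooking-show break + game-show break + sports pregame for 269, with 6 s left unused.
Replace game-show break and sports pregame with kids-block spot: the trade gains 61 net, giving 330 at 95 s.
Runner-up cooking-show break + kids-block spot tops out at 322.

330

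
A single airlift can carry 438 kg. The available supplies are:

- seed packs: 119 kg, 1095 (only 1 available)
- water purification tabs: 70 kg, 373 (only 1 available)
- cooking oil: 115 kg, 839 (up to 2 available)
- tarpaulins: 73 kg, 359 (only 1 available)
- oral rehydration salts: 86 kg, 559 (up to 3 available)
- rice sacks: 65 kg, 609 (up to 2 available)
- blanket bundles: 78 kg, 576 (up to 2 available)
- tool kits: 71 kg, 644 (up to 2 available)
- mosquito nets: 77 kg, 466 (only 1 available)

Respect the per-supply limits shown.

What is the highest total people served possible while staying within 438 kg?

3796

Filling by ratio: seed packs + 2×rice sacks + 2×tool kits for 3601, with 47 kg left unused.
Dropping tool kits frees 71 kg; slotting in cooking oil (115 kg) lifts the total to 3796 at 435 kg.
Every other selection either busts 438 kg or exceeds an availability limit or fails to beat 3796.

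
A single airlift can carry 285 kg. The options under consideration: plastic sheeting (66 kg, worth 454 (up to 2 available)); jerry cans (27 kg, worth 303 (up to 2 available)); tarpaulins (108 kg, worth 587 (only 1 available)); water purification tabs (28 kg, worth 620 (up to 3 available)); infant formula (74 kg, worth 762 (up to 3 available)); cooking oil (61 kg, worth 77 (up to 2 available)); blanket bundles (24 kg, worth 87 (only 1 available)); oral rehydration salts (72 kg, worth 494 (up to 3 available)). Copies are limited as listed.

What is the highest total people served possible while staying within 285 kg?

By people served per kg: water purification tabs 22.14, jerry cans 11.22, infant formula 10.30, plastic sheeting 6.88 lead.
Taking the top-ratio supplies first gives plastic sheeting + 2×jerry cans + 3×water purification tabs + infant formula for 3682 (278 kg).
Dropping plastic sheeting and jerry cans frees 93 kg; slotting in infant formula + blanket bundles (98 kg) lifts the total to 3774 at 283 kg.
Nothing else within 285 kg beats 3774.

3774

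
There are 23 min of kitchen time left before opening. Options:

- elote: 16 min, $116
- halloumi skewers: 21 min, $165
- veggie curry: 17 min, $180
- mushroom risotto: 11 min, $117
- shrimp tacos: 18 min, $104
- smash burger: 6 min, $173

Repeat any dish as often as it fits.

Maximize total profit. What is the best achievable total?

519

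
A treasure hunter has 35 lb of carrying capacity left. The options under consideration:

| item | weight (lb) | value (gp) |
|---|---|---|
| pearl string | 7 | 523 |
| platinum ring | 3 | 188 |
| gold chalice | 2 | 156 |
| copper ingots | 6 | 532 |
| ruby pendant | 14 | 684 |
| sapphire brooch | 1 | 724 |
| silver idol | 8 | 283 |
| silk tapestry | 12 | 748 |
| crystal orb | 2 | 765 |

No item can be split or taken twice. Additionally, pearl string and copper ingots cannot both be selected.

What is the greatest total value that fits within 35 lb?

3453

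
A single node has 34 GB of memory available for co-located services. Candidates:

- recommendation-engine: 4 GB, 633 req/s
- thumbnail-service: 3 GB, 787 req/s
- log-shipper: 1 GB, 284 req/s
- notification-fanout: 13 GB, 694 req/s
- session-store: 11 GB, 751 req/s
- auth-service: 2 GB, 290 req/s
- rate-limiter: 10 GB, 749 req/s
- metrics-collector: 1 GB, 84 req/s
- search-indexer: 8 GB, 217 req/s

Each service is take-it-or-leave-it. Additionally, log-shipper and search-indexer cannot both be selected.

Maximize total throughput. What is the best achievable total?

3578

Ranking by ratio (throughput/GB): log-shipper 284.00, thumbnail-service 262.33, recommendation-engine 158.25, auth-service 145.00.
Recommendation-engine + thumbnail-service + log-shipper + session-store + auth-service + rate-limiter + metrics-collector uses 32 of the 34 GB and totals 3578.
Every other selection either busts 34 GB or breaks a pairing rule or fails to beat 3578.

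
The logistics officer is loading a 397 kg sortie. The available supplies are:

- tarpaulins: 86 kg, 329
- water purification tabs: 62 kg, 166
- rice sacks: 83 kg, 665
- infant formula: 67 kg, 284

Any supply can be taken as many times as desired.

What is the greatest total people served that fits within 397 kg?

Water purification tabs + 4×rice sacks uses 394 of the 397 kg and totals 2826.
The spare 3 kg is too small for any remaining supply, and no exchange beats 2826.

2826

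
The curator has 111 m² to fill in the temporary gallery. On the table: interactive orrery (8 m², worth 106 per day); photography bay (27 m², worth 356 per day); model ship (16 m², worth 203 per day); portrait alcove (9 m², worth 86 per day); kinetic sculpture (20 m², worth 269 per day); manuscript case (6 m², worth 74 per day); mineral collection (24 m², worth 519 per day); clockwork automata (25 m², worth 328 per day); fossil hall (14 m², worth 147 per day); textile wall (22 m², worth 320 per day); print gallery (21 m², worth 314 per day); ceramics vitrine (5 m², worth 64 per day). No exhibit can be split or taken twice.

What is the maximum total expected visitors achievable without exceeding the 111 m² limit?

Ranking by ratio (expected visitors/m²): mineral collection 21.62, print gallery 14.95, textile wall 14.55, kinetic sculpture 13.45.
A density-first pass picks interactive orrery + kinetic sculpture + manuscript case + mineral collection + textile wall + print gallery + ceramics vitrine — 1666 at 106 m².
Dropping manuscript case and ceramics vitrine frees 11 m²; slotting in model ship (16 m²) lifts the total to 1731 at 111 m².
No other feasible combination exceeds 1731.

1731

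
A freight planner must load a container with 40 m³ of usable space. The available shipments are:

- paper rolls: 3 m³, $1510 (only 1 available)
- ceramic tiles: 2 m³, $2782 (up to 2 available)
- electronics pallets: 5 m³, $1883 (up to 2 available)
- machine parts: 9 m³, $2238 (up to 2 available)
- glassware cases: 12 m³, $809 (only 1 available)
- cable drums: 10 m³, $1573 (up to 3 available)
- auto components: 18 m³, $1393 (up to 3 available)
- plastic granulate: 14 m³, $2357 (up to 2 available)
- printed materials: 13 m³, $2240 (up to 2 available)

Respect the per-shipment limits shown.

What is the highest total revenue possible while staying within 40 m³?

15435

Ranking by ratio (revenue/m³): ceramic tiles 1391.00, paper rolls 503.33, electronics pallets 376.60, machine parts 248.67.
The ratio heuristic lands on paper rolls + 2×ceramic tiles + 2×electronics pallets + 2×machine parts (15316) but leaves 5 m³ idle.
Dropping machine parts frees 9 m³; slotting in plastic granulate (14 m³) lifts the total to 15435 at 40 m³.
Every other selection either busts 40 m³ or exceeds an availability limit or fails to beat 15435.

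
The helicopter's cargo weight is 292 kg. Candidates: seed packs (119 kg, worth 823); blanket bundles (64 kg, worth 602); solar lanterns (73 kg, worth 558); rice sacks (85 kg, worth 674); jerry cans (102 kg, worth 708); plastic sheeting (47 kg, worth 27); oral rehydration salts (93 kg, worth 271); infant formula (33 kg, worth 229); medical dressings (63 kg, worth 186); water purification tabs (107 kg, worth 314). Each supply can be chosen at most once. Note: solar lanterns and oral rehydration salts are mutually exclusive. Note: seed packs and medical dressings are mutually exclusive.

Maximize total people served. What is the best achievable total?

A density-first pass picks blanket bundles + solar lanterns + rice sacks + infant formula — 2063 at 255 kg.
Replace solar lanterns with jerry cans: the trade gains 150 net, giving 2213 at 284 kg.
Nothing else feasible within 292 kg beats 2213.

2213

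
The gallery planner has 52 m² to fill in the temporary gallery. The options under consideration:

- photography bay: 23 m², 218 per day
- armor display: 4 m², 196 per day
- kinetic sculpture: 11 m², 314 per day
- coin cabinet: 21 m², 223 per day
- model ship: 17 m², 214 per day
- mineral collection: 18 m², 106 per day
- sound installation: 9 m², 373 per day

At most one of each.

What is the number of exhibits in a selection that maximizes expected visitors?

4

Optimal total is 1106.
armor display + kinetic sculpture + coin cabinet + sound installation hits 1106 at 45 m².
All optima have 4 exhibits.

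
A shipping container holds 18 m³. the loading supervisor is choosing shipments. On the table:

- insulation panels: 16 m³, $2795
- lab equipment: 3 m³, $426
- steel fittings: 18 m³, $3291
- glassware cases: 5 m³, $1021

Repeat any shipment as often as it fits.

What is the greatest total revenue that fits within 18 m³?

3489

By revenue per m³: glassware cases 204.20, steel fittings 182.83, insulation panels 174.69 lead.
Lab equipment + 3×glassware cases uses 18 of the 18 m³ and totals 3489.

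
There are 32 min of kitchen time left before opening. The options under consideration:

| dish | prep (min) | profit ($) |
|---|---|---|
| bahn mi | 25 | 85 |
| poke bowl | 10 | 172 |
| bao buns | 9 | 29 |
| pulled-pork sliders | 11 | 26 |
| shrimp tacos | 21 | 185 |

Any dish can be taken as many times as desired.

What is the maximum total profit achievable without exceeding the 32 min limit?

516

By profit per min: poke bowl 17.20, shrimp tacos 8.81, bahn mi 3.40 lead.
Best packing: 3×poke bowl — 30 min, 516 total.
Every other selection either busts 32 min or fails to beat 516.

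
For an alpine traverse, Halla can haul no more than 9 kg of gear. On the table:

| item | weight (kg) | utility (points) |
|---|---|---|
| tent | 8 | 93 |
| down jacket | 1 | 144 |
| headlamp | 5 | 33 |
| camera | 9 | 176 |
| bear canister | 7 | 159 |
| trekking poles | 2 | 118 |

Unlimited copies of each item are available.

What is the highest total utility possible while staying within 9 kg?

1296

9×down jacket uses 9 of the 9 kg and totals 1296.
No other feasible combination exceeds 1296.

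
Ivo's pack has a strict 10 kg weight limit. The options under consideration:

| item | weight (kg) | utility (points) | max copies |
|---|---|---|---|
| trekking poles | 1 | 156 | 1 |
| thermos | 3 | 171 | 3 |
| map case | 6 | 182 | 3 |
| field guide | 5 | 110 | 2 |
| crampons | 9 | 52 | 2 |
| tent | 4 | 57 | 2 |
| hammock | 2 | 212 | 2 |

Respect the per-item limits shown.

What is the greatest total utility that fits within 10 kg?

766

Taking the top-ratio items first gives trekking poles + thermos + 2×hammock for 751 (8 kg).
Replace trekking poles with thermos: the trade gains 15 net, giving 766 at 10 kg.
That's the maximum — no swap from here does better than 766.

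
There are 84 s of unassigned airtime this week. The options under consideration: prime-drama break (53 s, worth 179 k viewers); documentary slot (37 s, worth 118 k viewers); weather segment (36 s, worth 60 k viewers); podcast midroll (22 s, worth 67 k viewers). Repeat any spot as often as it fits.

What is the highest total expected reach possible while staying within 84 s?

252

By expected reach per s: prime-drama break 3.38, documentary slot 3.19, podcast midroll 3.05, weather segment 1.67 lead.
Taking the top-ratio spots first gives prime-drama break + podcast midroll for 246 (75 s).
Dropping prime-drama break frees 53 s; slotting in documentary slot + podcast midroll (59 s) lifts the total to 252 at 81 s.
That's the maximum — no swap from here does better than 252.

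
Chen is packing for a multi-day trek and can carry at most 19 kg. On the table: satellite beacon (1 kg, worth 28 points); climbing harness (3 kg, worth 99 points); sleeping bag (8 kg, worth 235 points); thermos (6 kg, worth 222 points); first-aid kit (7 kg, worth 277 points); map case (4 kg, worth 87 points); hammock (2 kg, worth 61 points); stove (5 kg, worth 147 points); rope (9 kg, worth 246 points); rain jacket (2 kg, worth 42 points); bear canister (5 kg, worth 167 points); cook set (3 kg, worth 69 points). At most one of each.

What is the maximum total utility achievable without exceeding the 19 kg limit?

694

Satellite beacon + thermos + first-aid kit + bear canister uses 19 of the 19 kg and totals 694.
Nothing else within 19 kg beats 694.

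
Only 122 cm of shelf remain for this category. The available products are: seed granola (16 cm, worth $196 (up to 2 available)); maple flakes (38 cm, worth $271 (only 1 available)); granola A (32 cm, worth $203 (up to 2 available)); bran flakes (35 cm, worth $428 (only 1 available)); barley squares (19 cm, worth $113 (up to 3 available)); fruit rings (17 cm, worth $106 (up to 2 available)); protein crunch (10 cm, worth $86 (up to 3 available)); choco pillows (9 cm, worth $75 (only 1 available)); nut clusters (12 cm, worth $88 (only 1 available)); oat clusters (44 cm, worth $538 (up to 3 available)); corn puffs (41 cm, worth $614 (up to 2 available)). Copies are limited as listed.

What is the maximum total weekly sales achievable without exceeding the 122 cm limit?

1656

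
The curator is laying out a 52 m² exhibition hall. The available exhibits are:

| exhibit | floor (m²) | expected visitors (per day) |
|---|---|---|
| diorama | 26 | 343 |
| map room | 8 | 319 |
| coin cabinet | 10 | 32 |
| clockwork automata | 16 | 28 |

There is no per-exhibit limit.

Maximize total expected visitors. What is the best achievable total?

6×map room uses 48 of the 52 m² and totals 1914.
Nothing else within 52 m² beats 1914.

1914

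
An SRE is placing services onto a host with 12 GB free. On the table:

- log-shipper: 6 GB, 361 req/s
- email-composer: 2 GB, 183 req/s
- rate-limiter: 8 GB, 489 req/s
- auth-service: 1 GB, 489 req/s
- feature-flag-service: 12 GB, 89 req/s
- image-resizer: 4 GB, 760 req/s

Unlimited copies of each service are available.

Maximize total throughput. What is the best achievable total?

Best packing: 12×auth-service — 12 GB, 5868 total.
Every other selection either busts 12 GB or fails to beat 5868.

5868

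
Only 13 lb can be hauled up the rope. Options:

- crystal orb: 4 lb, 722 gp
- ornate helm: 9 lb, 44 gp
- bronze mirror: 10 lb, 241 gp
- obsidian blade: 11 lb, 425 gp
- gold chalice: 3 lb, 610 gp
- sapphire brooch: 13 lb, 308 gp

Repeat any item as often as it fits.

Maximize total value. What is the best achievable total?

2552

The ratio heuristic lands on 4×gold chalice (2440) but leaves 1 lb idle.
Replace gold chalice with crystal orb: the trade gains 112 net, giving 2552 at 13 lb.
That's the maximum — no swap from here does better than 2552.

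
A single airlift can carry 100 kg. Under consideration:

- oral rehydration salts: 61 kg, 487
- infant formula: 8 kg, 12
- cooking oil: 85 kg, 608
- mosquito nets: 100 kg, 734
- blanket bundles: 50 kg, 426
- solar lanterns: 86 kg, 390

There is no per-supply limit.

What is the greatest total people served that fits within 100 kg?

2×blanket bundles uses 100 of the 100 kg and totals 852.
That's the maximum — no swap from here does better than 852.

852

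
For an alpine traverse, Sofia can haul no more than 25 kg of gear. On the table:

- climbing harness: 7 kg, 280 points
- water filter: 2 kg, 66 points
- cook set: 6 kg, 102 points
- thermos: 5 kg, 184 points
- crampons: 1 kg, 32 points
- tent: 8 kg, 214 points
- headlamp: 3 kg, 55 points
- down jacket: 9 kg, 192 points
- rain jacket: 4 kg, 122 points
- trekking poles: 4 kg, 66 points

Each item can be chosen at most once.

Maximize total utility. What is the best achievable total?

832

The ratio heuristic lands on climbing harness + water filter + thermos + crampons + headlamp + rain jacket (739) but leaves 3 kg idle.
Replace water filter and headlamp with tent: the trade gains 93 net, giving 832 at 25 kg.
The closest alternative, climbing harness + thermos + tent + rain jacket, reaches only 800.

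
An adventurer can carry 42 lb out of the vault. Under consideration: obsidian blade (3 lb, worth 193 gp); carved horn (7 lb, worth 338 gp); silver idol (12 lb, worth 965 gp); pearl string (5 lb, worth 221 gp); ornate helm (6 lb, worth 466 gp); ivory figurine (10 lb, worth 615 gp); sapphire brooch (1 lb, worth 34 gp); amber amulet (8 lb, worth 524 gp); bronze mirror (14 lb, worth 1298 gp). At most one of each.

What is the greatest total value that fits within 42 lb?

3344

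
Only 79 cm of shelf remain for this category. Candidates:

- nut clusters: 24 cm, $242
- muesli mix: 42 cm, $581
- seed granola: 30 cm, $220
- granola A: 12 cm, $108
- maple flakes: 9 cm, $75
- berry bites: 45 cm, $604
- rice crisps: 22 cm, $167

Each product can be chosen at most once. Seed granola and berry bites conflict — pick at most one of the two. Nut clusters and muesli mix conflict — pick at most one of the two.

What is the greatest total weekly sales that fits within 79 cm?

Best packing: nut clusters + maple flakes + berry bites — 78 cm, 921 total.
That's the maximum — no feasible swap from here does better than 921.

921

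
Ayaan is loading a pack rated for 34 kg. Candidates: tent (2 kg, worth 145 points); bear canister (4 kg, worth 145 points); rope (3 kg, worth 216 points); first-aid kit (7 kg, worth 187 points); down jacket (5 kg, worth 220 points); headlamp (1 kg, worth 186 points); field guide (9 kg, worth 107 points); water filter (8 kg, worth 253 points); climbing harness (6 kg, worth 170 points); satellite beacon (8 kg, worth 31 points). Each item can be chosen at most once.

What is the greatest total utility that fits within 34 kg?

1377

A density-first pass picks tent + bear canister + rope + down jacket + headlamp + water filter + climbing harness — 1335 at 29 kg.
Dropping bear canister frees 4 kg; slotting in first-aid kit (7 kg) lifts the total to 1377 at 32 kg.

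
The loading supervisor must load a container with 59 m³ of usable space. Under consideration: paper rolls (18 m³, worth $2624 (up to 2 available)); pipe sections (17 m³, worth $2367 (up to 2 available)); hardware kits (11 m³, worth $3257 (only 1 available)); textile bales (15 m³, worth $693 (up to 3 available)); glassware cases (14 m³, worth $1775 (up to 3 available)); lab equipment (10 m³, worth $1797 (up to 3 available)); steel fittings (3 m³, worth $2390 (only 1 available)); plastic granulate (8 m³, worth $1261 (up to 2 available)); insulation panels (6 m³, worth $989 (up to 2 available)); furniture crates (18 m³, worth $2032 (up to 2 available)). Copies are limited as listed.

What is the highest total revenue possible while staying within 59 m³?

Taking the top-ratio shipments first gives hardware kits + 3×lab equipment + steel fittings + 2×insulation panels for 13016 (56 m³).
Dropping insulation panels frees 6 m³; slotting in plastic granulate (8 m³) lifts the total to 13288 at 58 m³.
That's the maximum — no swap from here does better than 13288.

13288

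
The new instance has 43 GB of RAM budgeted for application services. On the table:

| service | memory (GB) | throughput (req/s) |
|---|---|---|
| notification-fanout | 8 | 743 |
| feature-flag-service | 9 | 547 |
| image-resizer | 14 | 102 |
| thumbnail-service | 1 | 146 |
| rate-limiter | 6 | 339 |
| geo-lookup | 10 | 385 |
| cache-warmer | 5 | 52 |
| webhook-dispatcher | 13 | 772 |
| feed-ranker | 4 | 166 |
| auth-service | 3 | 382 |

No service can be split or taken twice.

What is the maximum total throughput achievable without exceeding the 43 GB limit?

Ranking by ratio (throughput/GB): thumbnail-service 146.00, auth-service 127.33, notification-fanout 92.88.
Filling by ratio: notification-fanout + feature-flag-service + thumbnail-service + rate-limiter + webhook-dispatcher + auth-service for 2929, with 3 GB left unused.
Dropping thumbnail-service frees 1 GB; slotting in feed-ranker (4 GB) lifts the total to 2949 at 43 GB.
Every other selection either busts 43 GB or fails to beat 2949.

2949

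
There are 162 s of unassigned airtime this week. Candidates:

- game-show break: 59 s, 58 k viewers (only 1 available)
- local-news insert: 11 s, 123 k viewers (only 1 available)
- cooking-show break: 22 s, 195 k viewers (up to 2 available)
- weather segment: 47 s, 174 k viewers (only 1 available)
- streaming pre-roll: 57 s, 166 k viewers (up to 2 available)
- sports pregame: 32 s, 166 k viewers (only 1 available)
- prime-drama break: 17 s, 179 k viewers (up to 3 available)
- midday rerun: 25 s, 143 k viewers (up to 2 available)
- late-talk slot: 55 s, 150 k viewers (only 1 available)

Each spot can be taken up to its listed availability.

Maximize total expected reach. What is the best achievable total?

Ranking by ratio (expected reach/s): local-news insert 11.18, prime-drama break 10.53, cooking-show break 8.86, midday rerun 5.72.
The ratio ordering already packs tightly: local-news insert + 2×cooking-show break + 3×prime-drama break + 2×midday rerun, 156 s, 1336.
Every other selection either busts 162 s or exceeds an availability limit or fails to beat 1336.

1336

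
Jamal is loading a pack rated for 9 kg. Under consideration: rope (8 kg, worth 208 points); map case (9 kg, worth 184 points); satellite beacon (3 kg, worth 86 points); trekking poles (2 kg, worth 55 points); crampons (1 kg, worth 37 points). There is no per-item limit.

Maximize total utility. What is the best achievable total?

333

9×crampons uses 9 of the 9 kg and totals 333.
Nothing else within 9 kg beats 333.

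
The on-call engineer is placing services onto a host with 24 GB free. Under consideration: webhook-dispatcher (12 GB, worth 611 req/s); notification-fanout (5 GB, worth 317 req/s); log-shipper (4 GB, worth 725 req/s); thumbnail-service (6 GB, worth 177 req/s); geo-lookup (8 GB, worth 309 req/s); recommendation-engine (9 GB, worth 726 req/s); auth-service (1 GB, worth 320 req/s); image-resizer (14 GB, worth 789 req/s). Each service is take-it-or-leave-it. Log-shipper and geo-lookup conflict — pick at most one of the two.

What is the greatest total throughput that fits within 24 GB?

Taking the top-ratio services first gives notification-fanout + log-shipper + recommendation-engine + auth-service for 2088 (19 GB).
The 9 GB tied up in recommendation-engine is better spent on image-resizer — total rises to 2151 (24 GB).
Runner-up notification-fanout + log-shipper + recommendation-engine + auth-service tops out at 2088.

2151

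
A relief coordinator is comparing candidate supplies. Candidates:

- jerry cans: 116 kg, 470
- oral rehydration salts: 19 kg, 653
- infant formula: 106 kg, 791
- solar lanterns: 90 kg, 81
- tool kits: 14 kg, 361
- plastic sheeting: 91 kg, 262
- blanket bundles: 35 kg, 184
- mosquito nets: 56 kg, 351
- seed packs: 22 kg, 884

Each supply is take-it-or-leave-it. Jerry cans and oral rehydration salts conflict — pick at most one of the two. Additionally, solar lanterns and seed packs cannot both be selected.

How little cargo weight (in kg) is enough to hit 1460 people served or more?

41

Look for the lowest-cargo combination reaching 1460.
oral rehydration salts + seed packs reaches 1537 using 41 kg.
No combination under 41 kg hits 1460.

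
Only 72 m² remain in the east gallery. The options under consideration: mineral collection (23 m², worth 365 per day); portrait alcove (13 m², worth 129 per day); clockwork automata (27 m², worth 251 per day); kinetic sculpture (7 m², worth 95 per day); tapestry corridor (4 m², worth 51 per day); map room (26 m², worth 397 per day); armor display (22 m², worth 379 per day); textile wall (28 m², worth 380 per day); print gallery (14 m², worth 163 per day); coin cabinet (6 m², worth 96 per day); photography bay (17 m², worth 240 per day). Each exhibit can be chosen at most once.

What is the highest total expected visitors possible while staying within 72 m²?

1141

Greedy by ratio would take mineral collection + tapestry corridor + armor display + coin cabinet + photography bay: 72 m² used, total 1131.
The 27 m² tied up in tapestry corridor and coin cabinet and photography bay is better spent on map room — total rises to 1141 (71 m²).
An exhaustive check of the 2048 subsets confirms 1141.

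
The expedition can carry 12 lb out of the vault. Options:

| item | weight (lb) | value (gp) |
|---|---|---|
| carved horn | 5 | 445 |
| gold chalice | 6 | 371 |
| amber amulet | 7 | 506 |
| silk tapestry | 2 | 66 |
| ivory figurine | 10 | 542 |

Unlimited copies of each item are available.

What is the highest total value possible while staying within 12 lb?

956

Best packing: 2×carved horn + silk tapestry — 12 lb, 956 total.
Nothing else within 12 lb beats 956.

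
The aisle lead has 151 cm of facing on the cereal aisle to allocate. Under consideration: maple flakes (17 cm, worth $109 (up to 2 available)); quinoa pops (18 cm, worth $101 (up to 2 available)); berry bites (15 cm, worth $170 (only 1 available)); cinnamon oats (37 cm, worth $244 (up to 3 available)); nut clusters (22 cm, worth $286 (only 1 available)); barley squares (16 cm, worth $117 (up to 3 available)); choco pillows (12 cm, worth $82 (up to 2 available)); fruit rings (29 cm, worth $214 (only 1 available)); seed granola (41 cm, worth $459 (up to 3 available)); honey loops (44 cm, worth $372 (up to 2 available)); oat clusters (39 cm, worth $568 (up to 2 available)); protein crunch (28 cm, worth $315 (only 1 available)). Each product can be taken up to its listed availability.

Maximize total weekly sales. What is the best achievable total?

1910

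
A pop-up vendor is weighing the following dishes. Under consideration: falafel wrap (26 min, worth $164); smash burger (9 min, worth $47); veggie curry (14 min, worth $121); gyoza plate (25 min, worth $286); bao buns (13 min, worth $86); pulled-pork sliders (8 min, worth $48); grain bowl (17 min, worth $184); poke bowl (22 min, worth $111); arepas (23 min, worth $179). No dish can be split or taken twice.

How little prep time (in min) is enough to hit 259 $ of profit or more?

25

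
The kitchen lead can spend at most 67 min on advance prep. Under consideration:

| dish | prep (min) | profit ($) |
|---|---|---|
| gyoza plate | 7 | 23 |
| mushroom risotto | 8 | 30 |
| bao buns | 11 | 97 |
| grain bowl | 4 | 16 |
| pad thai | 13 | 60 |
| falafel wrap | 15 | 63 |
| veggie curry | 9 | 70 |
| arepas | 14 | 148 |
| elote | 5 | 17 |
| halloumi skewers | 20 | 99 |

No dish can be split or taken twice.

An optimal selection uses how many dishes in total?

5

The maximum profit within 67 min is 474.
For example bao buns + pad thai + veggie curry + arepas + halloumi skewers achieves it, using 67 min.
Every optimal selection uses 5 dishes.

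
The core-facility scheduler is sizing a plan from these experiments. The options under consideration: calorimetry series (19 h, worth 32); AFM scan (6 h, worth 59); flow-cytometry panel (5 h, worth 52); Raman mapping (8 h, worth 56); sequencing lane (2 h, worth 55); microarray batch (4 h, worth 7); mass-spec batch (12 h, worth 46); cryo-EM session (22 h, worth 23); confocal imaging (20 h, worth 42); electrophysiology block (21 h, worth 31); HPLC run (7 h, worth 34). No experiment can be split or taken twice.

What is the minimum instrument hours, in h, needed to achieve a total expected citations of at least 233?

Look for the lowest-instrument combination reaching 233.
AFM scan + flow-cytometry panel + Raman mapping + sequencing lane + HPLC run: 256 expected citations at 28 h.
Any bundle with less than 28 h falls short of 233.

28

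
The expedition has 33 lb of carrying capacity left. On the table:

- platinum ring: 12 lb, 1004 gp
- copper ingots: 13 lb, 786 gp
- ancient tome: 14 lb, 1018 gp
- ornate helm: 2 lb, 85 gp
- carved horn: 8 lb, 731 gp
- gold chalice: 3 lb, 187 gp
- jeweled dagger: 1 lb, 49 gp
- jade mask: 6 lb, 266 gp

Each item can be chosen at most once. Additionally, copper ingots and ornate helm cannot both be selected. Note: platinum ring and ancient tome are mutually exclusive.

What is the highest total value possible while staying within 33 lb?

A density-first pass picks platinum ring + ornate helm + carved horn + gold chalice + jeweled dagger + jade mask — 2322 at 32 lb.
Using the slack differently, platinum ring + copper ingots + carved horn comes to 2521 at 33 lb.
That's the maximum — no feasible swap from here does better than 2521.

2521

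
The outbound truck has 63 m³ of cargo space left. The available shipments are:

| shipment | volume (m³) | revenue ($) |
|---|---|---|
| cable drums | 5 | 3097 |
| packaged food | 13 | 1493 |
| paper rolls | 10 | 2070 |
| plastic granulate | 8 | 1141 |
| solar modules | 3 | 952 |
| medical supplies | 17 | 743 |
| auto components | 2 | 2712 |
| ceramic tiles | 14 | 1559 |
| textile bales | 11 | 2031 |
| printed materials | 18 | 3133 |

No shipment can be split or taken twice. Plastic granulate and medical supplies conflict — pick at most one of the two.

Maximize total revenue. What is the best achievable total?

15554

Ranking by ratio (revenue/m³): auto components 1356.00, cable drums 619.40, solar modules 317.33, paper rolls 207.00.
Greedy by ratio would take cable drums + paper rolls + plastic granulate + solar modules + auto components + textile bales + printed materials: 57 m³ used, total 15136.
The 8 m³ tied up in plastic granulate is better spent on ceramic tiles — total rises to 15554 (63 m³).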